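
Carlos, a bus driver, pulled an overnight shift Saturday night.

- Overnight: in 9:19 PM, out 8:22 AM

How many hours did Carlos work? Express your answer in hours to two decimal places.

11.05 hours

Overnight: 9:19 PM → midnight = 2 h 41 min; midnight → 8:22 AM = 8 h 22 min; span 11 h 3 min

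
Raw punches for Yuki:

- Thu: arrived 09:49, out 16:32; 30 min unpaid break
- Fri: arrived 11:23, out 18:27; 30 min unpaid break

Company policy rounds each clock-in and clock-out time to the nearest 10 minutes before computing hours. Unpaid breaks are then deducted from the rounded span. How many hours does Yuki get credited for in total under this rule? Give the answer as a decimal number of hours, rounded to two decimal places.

12.83 hours

Thu: in 09:49→09:50, out 16:32→16:30; 6 h 40 min − 30 min = 6 h 10 min
Fri: in 11:23→11:20, out 18:27→18:30; 7 h 10 min − 30 min = 6 h 40 min
Total credited: 12 h 50 min.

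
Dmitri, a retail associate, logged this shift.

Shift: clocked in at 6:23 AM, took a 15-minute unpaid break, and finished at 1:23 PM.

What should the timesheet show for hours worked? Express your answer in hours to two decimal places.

6.75 hours

Shift: 6:23 AM–1:23 PM = 7 h 0 min; less 15 min break → 6 h 45 min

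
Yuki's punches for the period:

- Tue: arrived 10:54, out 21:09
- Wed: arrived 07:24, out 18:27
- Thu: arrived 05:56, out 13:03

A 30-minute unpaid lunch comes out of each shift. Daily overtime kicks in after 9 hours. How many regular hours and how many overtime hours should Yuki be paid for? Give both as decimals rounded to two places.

Tue: 10:54–21:09 = 10 h 15 min; less 30 min break → 9 h 45 min
Wed: 07:24–18:27 = 11 h 3 min; less 30 min break → 10 h 33 min
Thu: 05:56–13:03 = 7 h 7 min; less 30 min break → 6 h 37 min
Tue reg 9 h 0 min / OT 0 h 45 min; Wed reg 9 h 0 min / OT 1 h 33 min; Thu reg 6 h 37 min / OT 0 h 0 min.
Totals: regular 24 h 37 min, overtime 2 h 18 min.

Regular 24.62 hours, overtime 2.30 hours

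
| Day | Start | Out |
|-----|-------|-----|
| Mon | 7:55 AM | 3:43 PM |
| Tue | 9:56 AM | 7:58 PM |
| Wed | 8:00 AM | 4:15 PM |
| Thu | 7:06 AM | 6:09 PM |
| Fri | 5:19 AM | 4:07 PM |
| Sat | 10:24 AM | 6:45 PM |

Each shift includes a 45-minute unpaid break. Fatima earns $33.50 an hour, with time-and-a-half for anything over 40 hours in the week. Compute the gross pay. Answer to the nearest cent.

Mon: 7:55 AM–3:43 PM = 7 h 48 min; less 45 min break → 7 h 3 min
Tue: 9:56 AM–7:58 PM = 10 h 2 min; less 45 min break → 9 h 17 min
Wed: 8:00 AM–4:15 PM = 8 h 15 min; less 45 min break → 7 h 30 min
Thu: 7:06 AM–6:09 PM = 11 h 3 min; less 45 min break → 10 h 18 min
Fri: 5:19 AM–4:07 PM = 10 h 48 min; less 45 min break → 10 h 3 min
Sat: 10:24 AM–6:45 PM = 8 h 21 min; less 45 min break → 7 h 36 min
Total worked: 51 h 47 min = 3107 min.
Regular 40 h 0 min = 2400 min at $33.50/h; overtime 11 h 47 min = 707 min at $50.25/h.
Pay = (2400 × $33.50 + 707 × $50.25) ÷ 60 = $1932.11.

$1932.11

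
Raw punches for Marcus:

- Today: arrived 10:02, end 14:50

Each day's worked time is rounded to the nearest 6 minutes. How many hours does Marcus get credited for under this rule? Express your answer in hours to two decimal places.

Today: 10:02–14:50 = 4 h 48 min → rounds to 4 h 48 min

4.80 hours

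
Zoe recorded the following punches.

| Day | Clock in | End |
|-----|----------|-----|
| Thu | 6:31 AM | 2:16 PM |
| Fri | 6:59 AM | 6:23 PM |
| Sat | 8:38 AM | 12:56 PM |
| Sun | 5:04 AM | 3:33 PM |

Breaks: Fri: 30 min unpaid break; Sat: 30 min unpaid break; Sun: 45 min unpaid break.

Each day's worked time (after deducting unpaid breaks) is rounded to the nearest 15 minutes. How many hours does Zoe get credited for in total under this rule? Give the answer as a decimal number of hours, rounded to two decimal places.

Thu: 6:31 AM–2:16 PM = 7 h 45 min → rounds to 7 h 45 min
Fri: 6:59 AM–6:23 PM = 11 h 24 min − 30 min = 10 h 54 min → rounds to 11 h 0 min
Sat: 8:38 AM–12:56 PM = 4 h 18 min − 30 min = 3 h 48 min → rounds to 3 h 45 min
Sun: 5:04 AM–3:33 PM = 10 h 29 min − 45 min = 9 h 44 min → rounds to 9 h 45 min
Total credited: 32 h 15 min.

32.25 hours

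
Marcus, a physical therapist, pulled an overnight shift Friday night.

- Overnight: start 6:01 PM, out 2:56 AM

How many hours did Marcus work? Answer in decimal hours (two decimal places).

8.92 hours

Overnight: 6:01 PM → midnight = 5 h 59 min; midnight → 2:56 AM = 2 h 56 min; span 8 h 55 min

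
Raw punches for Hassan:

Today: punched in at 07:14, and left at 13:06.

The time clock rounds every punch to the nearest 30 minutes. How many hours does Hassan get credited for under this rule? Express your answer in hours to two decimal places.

6.00 hours

Today: in 07:14→07:00, out 13:06→13:00; 6 h 0 min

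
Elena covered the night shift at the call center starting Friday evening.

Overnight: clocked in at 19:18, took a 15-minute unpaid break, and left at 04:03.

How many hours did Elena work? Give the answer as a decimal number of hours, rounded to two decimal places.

Overnight: 19:18 → midnight = 4 h 42 min; midnight → 04:03 = 4 h 3 min; span 8 h 45 min; less 15 min break → 8 h 30 min

8.50 hours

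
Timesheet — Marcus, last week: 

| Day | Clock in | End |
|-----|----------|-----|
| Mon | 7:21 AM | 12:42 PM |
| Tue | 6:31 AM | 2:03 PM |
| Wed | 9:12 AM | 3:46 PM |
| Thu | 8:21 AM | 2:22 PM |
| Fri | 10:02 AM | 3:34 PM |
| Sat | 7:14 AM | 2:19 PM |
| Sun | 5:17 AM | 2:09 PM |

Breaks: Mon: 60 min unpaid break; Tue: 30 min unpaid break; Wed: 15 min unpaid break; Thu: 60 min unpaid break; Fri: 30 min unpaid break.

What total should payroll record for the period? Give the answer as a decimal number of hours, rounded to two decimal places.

43.70 hours

Mon: 7:21 AM–12:42 PM = 5 h 21 min; less 60 min break → 4 h 21 min
Tue: 6:31 AM–2:03 PM = 7 h 32 min; less 30 min break → 7 h 2 min
Wed: 9:12 AM–3:46 PM = 6 h 34 min; less 15 min break → 6 h 19 min
Thu: 8:21 AM–2:22 PM = 6 h 1 min; less 60 min break → 5 h 1 min
Fri: 10:02 AM–3:34 PM = 5 h 32 min; less 30 min break → 5 h 2 min
Sat: 7:14 AM–2:19 PM = 7 h 5 min
Sun: 5:17 AM–2:09 PM = 8 h 52 min
Total: 4 h 21 min + 7 h 2 min + 6 h 19 min + 5 h 1 min + 5 h 2 min + 7 h 5 min + 8 h 52 min = 43 h 42 min.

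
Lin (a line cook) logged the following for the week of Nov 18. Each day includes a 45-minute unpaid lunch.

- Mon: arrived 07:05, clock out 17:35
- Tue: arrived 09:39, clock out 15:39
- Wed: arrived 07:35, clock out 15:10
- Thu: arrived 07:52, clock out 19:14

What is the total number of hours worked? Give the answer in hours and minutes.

32 h 27 min

Mon: 07:05–17:35 = 10 h 30 min; less 45 min break → 9 h 45 min
Tue: 09:39–15:39 = 6 h 0 min; less 45 min break → 5 h 15 min
Wed: 07:35–15:10 = 7 h 35 min; less 45 min break → 6 h 50 min
Thu: 07:52–19:14 = 11 h 22 min; less 45 min break → 10 h 37 min
Total: 9 h 45 min + 5 h 15 min + 6 h 50 min + 10 h 37 min = 32 h 27 min.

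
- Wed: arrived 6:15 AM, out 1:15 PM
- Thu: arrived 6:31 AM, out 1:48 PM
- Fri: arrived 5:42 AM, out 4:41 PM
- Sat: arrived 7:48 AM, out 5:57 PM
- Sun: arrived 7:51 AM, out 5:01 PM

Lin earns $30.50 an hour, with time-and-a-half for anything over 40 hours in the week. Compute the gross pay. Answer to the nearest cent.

$1429.69

Wed: 6:15 AM–1:15 PM = 7 h 0 min
Thu: 6:31 AM–1:48 PM = 7 h 17 min
Fri: 5:42 AM–4:41 PM = 10 h 59 min
Sat: 7:48 AM–5:57 PM = 10 h 9 min
Sun: 7:51 AM–5:01 PM = 9 h 10 min
Total worked: 44 h 35 min = 2675 min.
Regular 40 h 0 min = 2400 min at $30.50/h; overtime 4 h 35 min = 275 min at $45.75/h.
Pay = (2400 × $30.50 + 275 × $45.75) ÷ 60 = $1429.69.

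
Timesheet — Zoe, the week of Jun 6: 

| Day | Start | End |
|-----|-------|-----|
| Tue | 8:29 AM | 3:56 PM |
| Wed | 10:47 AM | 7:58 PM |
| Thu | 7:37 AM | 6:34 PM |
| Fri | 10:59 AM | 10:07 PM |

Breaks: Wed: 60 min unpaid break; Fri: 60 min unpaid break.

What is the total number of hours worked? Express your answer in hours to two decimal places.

36.72 hours

Tue: 8:29 AM–3:56 PM = 7 h 27 min
Wed: 10:47 AM–7:58 PM = 9 h 11 min; less 60 min break → 8 h 11 min
Thu: 7:37 AM–6:34 PM = 10 h 57 min
Fri: 10:59 AM–10:07 PM = 11 h 8 min; less 60 min break → 10 h 8 min
Total: 7 h 27 min + 8 h 11 min + 10 h 57 min + 10 h 8 min = 36 h 43 min.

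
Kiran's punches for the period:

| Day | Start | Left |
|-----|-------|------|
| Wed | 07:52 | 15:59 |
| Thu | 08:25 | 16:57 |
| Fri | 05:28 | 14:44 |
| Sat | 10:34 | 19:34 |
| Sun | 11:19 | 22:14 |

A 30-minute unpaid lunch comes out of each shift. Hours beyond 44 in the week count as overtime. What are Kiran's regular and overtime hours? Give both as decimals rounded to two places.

Regular 43.33 hours, overtime 0.00 hours

Wed: 07:52–15:59 = 8 h 7 min; less 30 min break → 7 h 37 min
Thu: 08:25–16:57 = 8 h 32 min; less 30 min break → 8 h 2 min
Fri: 05:28–14:44 = 9 h 16 min; less 30 min break → 8 h 46 min
Sat: 10:34–19:34 = 9 h 0 min; less 30 min break → 8 h 30 min
Sun: 11:19–22:14 = 10 h 55 min; less 30 min break → 10 h 25 min
Total worked: 43 h 20 min = 43.33 h.
Threshold 44 h → overtime 0 h 0 min, regular 43 h 20 min.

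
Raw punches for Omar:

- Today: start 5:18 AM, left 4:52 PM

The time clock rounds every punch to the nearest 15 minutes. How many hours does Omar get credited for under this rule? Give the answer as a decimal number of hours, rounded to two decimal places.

Today: in 5:18 AM→5:15 AM, out 4:52 PM→4:45 PM; 11 h 30 min

11.50 hours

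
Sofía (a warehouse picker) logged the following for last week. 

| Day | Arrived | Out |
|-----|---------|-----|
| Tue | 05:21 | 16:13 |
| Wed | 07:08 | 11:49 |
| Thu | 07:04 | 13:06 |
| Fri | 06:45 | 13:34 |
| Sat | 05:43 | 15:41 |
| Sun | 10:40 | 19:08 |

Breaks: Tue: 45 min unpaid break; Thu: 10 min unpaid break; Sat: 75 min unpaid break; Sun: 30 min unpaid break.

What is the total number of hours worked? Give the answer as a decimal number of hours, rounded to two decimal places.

Tue: 05:21–16:13 = 10 h 52 min; less 45 min break → 10 h 7 min
Wed: 07:08–11:49 = 4 h 41 min
Thu: 07:04–13:06 = 6 h 2 min; less 10 min break → 5 h 52 min
Fri: 06:45–13:34 = 6 h 49 min
Sat: 05:43–15:41 = 9 h 58 min; less 75 min break → 8 h 43 min
Sun: 10:40–19:08 = 8 h 28 min; less 30 min break → 7 h 58 min
Total: 10 h 7 min + 4 h 41 min + 5 h 52 min + 6 h 49 min + 8 h 43 min + 7 h 58 min = 44 h 10 min.

44.17 hours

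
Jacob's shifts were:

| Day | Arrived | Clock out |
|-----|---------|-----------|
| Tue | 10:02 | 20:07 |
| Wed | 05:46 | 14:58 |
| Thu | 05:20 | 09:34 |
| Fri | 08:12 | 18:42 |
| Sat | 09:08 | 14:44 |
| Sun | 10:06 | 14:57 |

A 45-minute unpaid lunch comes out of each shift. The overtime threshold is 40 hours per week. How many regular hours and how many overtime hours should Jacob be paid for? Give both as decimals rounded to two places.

Regular 39.97 hours, overtime 0.00 hours

Tue: 10:02–20:07 = 10 h 5 min; less 45 min break → 9 h 20 min
Wed: 05:46–14:58 = 9 h 12 min; less 45 min break → 8 h 27 min
Thu: 05:20–09:34 = 4 h 14 min; less 45 min break → 3 h 29 min
Fri: 08:12–18:42 = 10 h 30 min; less 45 min break → 9 h 45 min
Sat: 09:08–14:44 = 5 h 36 min; less 45 min break → 4 h 51 min
Sun: 10:06–14:57 = 4 h 51 min; less 45 min break → 4 h 6 min
Total worked: 39 h 58 min = 39.97 h.
Threshold 40 h → overtime 0 h 0 min, regular 39 h 58 min.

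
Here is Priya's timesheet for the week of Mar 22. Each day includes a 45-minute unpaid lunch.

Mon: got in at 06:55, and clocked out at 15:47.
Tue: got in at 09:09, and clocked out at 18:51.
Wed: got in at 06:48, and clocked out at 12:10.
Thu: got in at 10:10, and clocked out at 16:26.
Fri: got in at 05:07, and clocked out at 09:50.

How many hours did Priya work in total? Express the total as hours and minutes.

31 h 10 min

Mon: 06:55–15:47 = 8 h 52 min; less 45 min break → 8 h 7 min
Tue: 09:09–18:51 = 9 h 42 min; less 45 min break → 8 h 57 min
Wed: 06:48–12:10 = 5 h 22 min; less 45 min break → 4 h 37 min
Thu: 10:10–16:26 = 6 h 16 min; less 45 min break → 5 h 31 min
Fri: 05:07–09:50 = 4 h 43 min; less 45 min break → 3 h 58 min
Total: 8 h 7 min + 8 h 57 min + 4 h 37 min + 5 h 31 min + 3 h 58 min = 31 h 10 min.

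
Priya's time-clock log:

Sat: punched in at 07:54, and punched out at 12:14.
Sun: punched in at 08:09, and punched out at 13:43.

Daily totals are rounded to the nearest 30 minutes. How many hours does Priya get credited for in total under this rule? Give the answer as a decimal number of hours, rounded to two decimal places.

Sat: 07:54–12:14 = 4 h 20 min → rounds to 4 h 30 min
Sun: 08:09–13:43 = 5 h 34 min → rounds to 5 h 30 min
Total credited: 10 h 0 min.

10.00 hours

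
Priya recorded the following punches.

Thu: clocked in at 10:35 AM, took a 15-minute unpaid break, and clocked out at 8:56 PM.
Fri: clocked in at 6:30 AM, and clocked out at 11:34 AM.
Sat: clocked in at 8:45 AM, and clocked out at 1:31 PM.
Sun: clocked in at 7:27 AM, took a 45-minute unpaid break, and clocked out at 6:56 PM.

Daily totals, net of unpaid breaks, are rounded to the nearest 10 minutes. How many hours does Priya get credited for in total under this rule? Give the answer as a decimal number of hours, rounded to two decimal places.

Thu: 10:35 AM–8:56 PM = 10 h 21 min − 15 min = 10 h 6 min → rounds to 10 h 10 min
Fri: 6:30 AM–11:34 AM = 5 h 4 min → rounds to 5 h 0 min
Sat: 8:45 AM–1:31 PM = 4 h 46 min → rounds to 4 h 50 min
Sun: 7:27 AM–6:56 PM = 11 h 29 min − 45 min = 10 h 44 min → rounds to 10 h 40 min
Total credited: 30 h 40 min.

30.67 hours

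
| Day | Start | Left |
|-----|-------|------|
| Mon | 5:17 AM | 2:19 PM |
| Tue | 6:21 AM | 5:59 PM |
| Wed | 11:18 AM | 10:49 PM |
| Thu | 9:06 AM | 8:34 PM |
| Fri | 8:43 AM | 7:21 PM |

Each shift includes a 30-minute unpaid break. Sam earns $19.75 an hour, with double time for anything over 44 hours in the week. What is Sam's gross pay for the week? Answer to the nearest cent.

Mon: 5:17 AM–2:19 PM = 9 h 2 min; less 30 min break → 8 h 32 min
Tue: 6:21 AM–5:59 PM = 11 h 38 min; less 30 min break → 11 h 8 min
Wed: 11:18 AM–10:49 PM = 11 h 31 min; less 30 min break → 11 h 1 min
Thu: 9:06 AM–8:34 PM = 11 h 28 min; less 30 min break → 10 h 58 min
Fri: 8:43 AM–7:21 PM = 10 h 38 min; less 30 min break → 10 h 8 min
Total worked: 51 h 47 min = 3107 min.
Regular 44 h 0 min = 2640 min at $19.75/h; overtime 7 h 47 min = 467 min at $39.50/h.
Pay = (2640 × $19.75 + 467 × $39.50) ÷ 60 = $1176.44.

$1176.44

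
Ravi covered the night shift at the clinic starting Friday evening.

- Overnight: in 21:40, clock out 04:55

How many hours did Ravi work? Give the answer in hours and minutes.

Overnight: 21:40 → midnight = 2 h 20 min; midnight → 04:55 = 4 h 55 min; span 7 h 15 min

7 h 15 min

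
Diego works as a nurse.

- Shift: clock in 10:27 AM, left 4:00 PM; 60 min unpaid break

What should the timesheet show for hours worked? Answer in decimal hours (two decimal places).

Shift: 10:27 AM–4:00 PM = 5 h 33 min; less 60 min break → 4 h 33 min

4.55 hours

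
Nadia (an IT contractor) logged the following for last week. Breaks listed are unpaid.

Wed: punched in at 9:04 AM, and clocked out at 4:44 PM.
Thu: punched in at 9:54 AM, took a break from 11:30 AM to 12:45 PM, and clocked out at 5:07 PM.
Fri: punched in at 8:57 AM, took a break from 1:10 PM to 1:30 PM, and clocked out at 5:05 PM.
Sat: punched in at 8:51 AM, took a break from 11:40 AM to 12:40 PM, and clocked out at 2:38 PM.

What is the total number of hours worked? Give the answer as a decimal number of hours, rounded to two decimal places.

26.22 hours

Wed: 9:04 AM–4:44 PM = 7 h 40 min
Thu: 9:54 AM–5:07 PM = 7 h 13 min; less 75 min break → 5 h 58 min
Fri: 8:57 AM–5:05 PM = 8 h 8 min; less 20 min break → 7 h 48 min
Sat: 8:51 AM–2:38 PM = 5 h 47 min; less 60 min break → 4 h 47 min
Total: 7 h 40 min + 5 h 58 min + 7 h 48 min + 4 h 47 min = 26 h 13 min.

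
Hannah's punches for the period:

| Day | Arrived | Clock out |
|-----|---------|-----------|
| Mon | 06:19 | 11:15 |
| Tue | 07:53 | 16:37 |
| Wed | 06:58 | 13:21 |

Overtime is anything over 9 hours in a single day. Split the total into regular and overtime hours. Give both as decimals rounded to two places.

Mon: 06:19–11:15 = 4 h 56 min
Tue: 07:53–16:37 = 8 h 44 min
Wed: 06:58–13:21 = 6 h 23 min
Mon reg 4 h 56 min / OT 0 h 0 min; Tue reg 8 h 44 min / OT 0 h 0 min; Wed reg 6 h 23 min / OT 0 h 0 min.
Totals: regular 20 h 3 min, overtime 0 h 0 min.

Regular 20.05 hours, overtime 0.00 hours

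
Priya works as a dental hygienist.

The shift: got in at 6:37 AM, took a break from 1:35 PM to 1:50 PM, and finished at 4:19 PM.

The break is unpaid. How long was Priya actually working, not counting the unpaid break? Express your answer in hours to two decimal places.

The shift: 6:37 AM–4:19 PM = 9 h 42 min; less 15 min break → 9 h 27 min

9.45 hours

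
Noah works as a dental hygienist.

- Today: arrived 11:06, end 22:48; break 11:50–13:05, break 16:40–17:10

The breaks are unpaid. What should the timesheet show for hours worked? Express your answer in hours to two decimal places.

9.95 hours

Today: 11:06–22:48 = 11 h 42 min; less 105 min break → 9 h 57 min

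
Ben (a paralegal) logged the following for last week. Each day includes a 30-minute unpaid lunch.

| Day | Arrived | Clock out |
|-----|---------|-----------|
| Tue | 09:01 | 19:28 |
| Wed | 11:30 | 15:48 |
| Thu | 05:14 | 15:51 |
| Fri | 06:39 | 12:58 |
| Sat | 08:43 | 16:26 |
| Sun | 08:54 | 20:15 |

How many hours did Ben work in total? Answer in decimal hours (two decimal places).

Tue: 09:01–19:28 = 10 h 27 min; less 30 min break → 9 h 57 min
Wed: 11:30–15:48 = 4 h 18 min; less 30 min break → 3 h 48 min
Thu: 05:14–15:51 = 10 h 37 min; less 30 min break → 10 h 7 min
Fri: 06:39–12:58 = 6 h 19 min; less 30 min break → 5 h 49 min
Sat: 08:43–16:26 = 7 h 43 min; less 30 min break → 7 h 13 min
Sun: 08:54–20:15 = 11 h 21 min; less 30 min break → 10 h 51 min
Total: 9 h 57 min + 3 h 48 min + 10 h 7 min + 5 h 49 min + 7 h 13 min + 10 h 51 min = 47 h 45 min.

47.75 hours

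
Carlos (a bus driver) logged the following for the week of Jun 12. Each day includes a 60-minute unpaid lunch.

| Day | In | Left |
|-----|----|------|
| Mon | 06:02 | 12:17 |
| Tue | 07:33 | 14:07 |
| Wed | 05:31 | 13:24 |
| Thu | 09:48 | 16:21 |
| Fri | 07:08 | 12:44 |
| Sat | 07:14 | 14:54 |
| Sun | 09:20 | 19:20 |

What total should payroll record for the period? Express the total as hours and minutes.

Mon: 06:02–12:17 = 6 h 15 min; less 60 min break → 5 h 15 min
Tue: 07:33–14:07 = 6 h 34 min; less 60 min break → 5 h 34 min
Wed: 05:31–13:24 = 7 h 53 min; less 60 min break → 6 h 53 min
Thu: 09:48–16:21 = 6 h 33 min; less 60 min break → 5 h 33 min
Fri: 07:08–12:44 = 5 h 36 min; less 60 min break → 4 h 36 min
Sat: 07:14–14:54 = 7 h 40 min; less 60 min break → 6 h 40 min
Sun: 09:20–19:20 = 10 h 0 min; less 60 min break → 9 h 0 min
Total: 5 h 15 min + 5 h 34 min + 6 h 53 min + 5 h 33 min + 4 h 36 min + 6 h 40 min + 9 h 0 min = 43 h 31 min.

43 h 31 min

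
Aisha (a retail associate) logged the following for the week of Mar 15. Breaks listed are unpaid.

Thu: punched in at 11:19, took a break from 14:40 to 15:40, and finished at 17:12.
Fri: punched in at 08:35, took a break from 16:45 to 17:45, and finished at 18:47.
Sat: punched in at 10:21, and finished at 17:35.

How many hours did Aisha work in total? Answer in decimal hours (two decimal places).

Thu: 11:19–17:12 = 5 h 53 min; less 60 min break → 4 h 53 min
Fri: 08:35–18:47 = 10 h 12 min; less 60 min break → 9 h 12 min
Sat: 10:21–17:35 = 7 h 14 min
Total: 4 h 53 min + 9 h 12 min + 7 h 14 min = 21 h 19 min.

21.32 hours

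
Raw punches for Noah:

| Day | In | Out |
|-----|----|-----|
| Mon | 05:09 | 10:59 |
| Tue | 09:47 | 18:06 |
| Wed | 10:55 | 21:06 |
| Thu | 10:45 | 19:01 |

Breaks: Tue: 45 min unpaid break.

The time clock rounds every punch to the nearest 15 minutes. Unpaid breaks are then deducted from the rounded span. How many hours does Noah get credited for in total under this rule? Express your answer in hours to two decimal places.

Mon: in 05:09→05:15, out 10:59→11:00; 5 h 45 min
Tue: in 09:47→09:45, out 18:06→18:00; 8 h 15 min − 45 min = 7 h 30 min
Wed: in 10:55→11:00, out 21:06→21:00; 10 h 0 min
Thu: in 10:45→10:45, out 19:01→19:00; 8 h 15 min
Total credited: 31 h 30 min.

31.50 hours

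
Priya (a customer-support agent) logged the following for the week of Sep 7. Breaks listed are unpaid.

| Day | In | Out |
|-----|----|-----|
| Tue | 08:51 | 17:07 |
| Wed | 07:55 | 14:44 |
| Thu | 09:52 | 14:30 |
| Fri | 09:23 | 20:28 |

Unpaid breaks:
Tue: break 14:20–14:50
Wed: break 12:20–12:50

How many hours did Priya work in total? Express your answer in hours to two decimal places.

Tue: 08:51–17:07 = 8 h 16 min; less 30 min break → 7 h 46 min
Wed: 07:55–14:44 = 6 h 49 min; less 30 min break → 6 h 19 min
Thu: 09:52–14:30 = 4 h 38 min
Fri: 09:23–20:28 = 11 h 5 min
Total: 7 h 46 min + 6 h 19 min + 4 h 38 min + 11 h 5 min = 29 h 48 min.

29.80 hours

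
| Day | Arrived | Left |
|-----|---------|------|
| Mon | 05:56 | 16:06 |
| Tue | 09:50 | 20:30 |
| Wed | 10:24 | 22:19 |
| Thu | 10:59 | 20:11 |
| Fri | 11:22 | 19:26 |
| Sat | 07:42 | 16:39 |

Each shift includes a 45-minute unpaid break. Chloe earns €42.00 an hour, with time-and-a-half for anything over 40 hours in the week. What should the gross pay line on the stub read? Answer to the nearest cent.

Mon: 05:56–16:06 = 10 h 10 min; less 45 min break → 9 h 25 min
Tue: 09:50–20:30 = 10 h 40 min; less 45 min break → 9 h 55 min
Wed: 10:24–22:19 = 11 h 55 min; less 45 min break → 11 h 10 min
Thu: 10:59–20:11 = 9 h 12 min; less 45 min break → 8 h 27 min
Fri: 11:22–19:26 = 8 h 4 min; less 45 min break → 7 h 19 min
Sat: 07:42–16:39 = 8 h 57 min; less 45 min break → 8 h 12 min
Total worked: 54 h 28 min = 3268 min.
Regular 40 h 0 min = 2400 min at €42.00/h; overtime 14 h 28 min = 868 min at €63.00/h.
Pay = (2400 × €42.00 + 868 × €63.00) ÷ 60 = €2591.40.

€2591.40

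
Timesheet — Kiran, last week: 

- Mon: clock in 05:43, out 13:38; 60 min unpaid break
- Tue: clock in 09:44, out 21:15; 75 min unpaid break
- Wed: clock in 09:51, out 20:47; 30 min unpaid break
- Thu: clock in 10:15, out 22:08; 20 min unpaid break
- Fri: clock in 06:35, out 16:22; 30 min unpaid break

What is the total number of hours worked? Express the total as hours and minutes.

Mon: 05:43–13:38 = 7 h 55 min; less 60 min break → 6 h 55 min
Tue: 09:44–21:15 = 11 h 31 min; less 75 min break → 10 h 16 min
Wed: 09:51–20:47 = 10 h 56 min; less 30 min break → 10 h 26 min
Thu: 10:15–22:08 = 11 h 53 min; less 20 min break → 11 h 33 min
Fri: 06:35–16:22 = 9 h 47 min; less 30 min break → 9 h 17 min
Total: 6 h 55 min + 10 h 16 min + 10 h 26 min + 11 h 33 min + 9 h 17 min = 48 h 27 min.

48 h 27 min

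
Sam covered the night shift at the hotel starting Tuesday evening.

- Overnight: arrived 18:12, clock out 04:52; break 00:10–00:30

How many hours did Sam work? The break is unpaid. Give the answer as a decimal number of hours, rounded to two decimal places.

Overnight: 18:12 → midnight = 5 h 48 min; midnight → 04:52 = 4 h 52 min; span 10 h 40 min; less 20 min break → 10 h 20 min

10.33 hours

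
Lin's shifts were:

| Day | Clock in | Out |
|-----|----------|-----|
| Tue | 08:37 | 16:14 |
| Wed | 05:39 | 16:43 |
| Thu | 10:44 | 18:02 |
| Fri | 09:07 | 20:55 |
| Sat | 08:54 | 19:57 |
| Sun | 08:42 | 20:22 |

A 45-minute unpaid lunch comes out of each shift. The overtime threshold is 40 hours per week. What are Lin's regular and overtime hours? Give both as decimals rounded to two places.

Tue: 08:37–16:14 = 7 h 37 min; less 45 min break → 6 h 52 min
Wed: 05:39–16:43 = 11 h 4 min; less 45 min break → 10 h 19 min
Thu: 10:44–18:02 = 7 h 18 min; less 45 min break → 6 h 33 min
Fri: 09:07–20:55 = 11 h 48 min; less 45 min break → 11 h 3 min
Sat: 08:54–19:57 = 11 h 3 min; less 45 min break → 10 h 18 min
Sun: 08:42–20:22 = 11 h 40 min; less 45 min break → 10 h 55 min
Total worked: 56 h 0 min = 56.00 h.
Threshold 40 h → overtime 16 h 0 min, regular 40 h 0 min.

Regular 40.00 hours, overtime 16.00 hours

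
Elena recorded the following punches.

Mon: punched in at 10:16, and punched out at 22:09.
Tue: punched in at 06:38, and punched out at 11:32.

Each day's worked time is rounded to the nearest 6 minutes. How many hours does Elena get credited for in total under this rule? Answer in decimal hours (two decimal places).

16.80 hours

Mon: 10:16–22:09 = 11 h 53 min → rounds to 11 h 54 min
Tue: 06:38–11:32 = 4 h 54 min → rounds to 4 h 54 min
Total credited: 16 h 48 min.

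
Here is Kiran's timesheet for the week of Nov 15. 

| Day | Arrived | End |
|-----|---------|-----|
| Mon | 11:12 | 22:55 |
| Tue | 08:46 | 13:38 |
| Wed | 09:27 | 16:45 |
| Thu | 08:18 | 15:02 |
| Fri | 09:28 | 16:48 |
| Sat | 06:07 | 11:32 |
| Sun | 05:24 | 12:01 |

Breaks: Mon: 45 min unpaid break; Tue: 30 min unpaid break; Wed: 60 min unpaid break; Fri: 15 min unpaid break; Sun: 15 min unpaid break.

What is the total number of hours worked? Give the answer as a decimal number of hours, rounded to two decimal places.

Mon: 11:12–22:55 = 11 h 43 min; less 45 min break → 10 h 58 min
Tue: 08:46–13:38 = 4 h 52 min; less 30 min break → 4 h 22 min
Wed: 09:27–16:45 = 7 h 18 min; less 60 min break → 6 h 18 min
Thu: 08:18–15:02 = 6 h 44 min
Fri: 09:28–16:48 = 7 h 20 min; less 15 min break → 7 h 5 min
Sat: 06:07–11:32 = 5 h 25 min
Sun: 05:24–12:01 = 6 h 37 min; less 15 min break → 6 h 22 min
Total: 10 h 58 min + 4 h 22 min + 6 h 18 min + 6 h 44 min + 7 h 5 min + 5 h 25 min + 6 h 22 min = 47 h 14 min.

47.23 hours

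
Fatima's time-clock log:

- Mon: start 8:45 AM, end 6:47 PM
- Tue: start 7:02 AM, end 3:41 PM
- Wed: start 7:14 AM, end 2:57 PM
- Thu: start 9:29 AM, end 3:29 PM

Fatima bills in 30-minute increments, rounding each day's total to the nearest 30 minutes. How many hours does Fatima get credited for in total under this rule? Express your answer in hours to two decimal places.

32.00 hours

Mon: 8:45 AM–6:47 PM = 10 h 2 min → rounds to 10 h 0 min
Tue: 7:02 AM–3:41 PM = 8 h 39 min → rounds to 8 h 30 min
Wed: 7:14 AM–2:57 PM = 7 h 43 min → rounds to 7 h 30 min
Thu: 9:29 AM–3:29 PM = 6 h 0 min → rounds to 6 h 0 min
Total credited: 32 h 0 min.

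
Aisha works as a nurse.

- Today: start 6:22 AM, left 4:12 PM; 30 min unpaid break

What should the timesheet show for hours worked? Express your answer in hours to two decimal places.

9.33 hours

Today: 6:22 AM–4:12 PM = 9 h 50 min; less 30 min break → 9 h 20 min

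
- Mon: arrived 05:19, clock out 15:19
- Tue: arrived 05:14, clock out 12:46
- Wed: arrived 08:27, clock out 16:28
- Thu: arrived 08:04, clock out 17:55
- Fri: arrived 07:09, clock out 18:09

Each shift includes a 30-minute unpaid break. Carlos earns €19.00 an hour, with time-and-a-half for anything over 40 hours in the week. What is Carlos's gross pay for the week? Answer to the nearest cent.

Mon: 05:19–15:19 = 10 h 0 min; less 30 min break → 9 h 30 min
Tue: 05:14–12:46 = 7 h 32 min; less 30 min break → 7 h 2 min
Wed: 08:27–16:28 = 8 h 1 min; less 30 min break → 7 h 31 min
Thu: 08:04–17:55 = 9 h 51 min; less 30 min break → 9 h 21 min
Fri: 07:09–18:09 = 11 h 0 min; less 30 min break → 10 h 30 min
Total worked: 43 h 54 min = 2634 min.
Regular 40 h 0 min = 2400 min at €19.00/h; overtime 3 h 54 min = 234 min at €28.50/h.
Pay = (2400 × €19.00 + 234 × €28.50) ÷ 60 = €871.15.

€871.15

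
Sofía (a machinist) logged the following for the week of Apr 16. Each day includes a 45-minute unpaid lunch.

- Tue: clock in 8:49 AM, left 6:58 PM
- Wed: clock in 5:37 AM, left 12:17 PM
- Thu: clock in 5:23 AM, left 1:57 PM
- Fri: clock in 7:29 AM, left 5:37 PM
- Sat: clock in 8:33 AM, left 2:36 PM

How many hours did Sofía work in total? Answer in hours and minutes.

37 h 49 min

Tue: 8:49 AM–6:58 PM = 10 h 9 min; less 45 min break → 9 h 24 min
Wed: 5:37 AM–12:17 PM = 6 h 40 min; less 45 min break → 5 h 55 min
Thu: 5:23 AM–1:57 PM = 8 h 34 min; less 45 min break → 7 h 49 min
Fri: 7:29 AM–5:37 PM = 10 h 8 min; less 45 min break → 9 h 23 min
Sat: 8:33 AM–2:36 PM = 6 h 3 min; less 45 min break → 5 h 18 min
Total: 9 h 24 min + 5 h 55 min + 7 h 49 min + 9 h 23 min + 5 h 18 min = 37 h 49 min.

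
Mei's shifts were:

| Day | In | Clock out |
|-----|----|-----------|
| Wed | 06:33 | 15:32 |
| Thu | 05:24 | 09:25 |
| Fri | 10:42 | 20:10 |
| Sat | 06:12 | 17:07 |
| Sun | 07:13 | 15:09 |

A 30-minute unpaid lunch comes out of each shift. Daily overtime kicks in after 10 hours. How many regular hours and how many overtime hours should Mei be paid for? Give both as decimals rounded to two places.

Wed: 06:33–15:32 = 8 h 59 min; less 30 min break → 8 h 29 min
Thu: 05:24–09:25 = 4 h 1 min; less 30 min break → 3 h 31 min
Fri: 10:42–20:10 = 9 h 28 min; less 30 min break → 8 h 58 min
Sat: 06:12–17:07 = 10 h 55 min; less 30 min break → 10 h 25 min
Sun: 07:13–15:09 = 7 h 56 min; less 30 min break → 7 h 26 min
Wed reg 8 h 29 min / OT 0 h 0 min; Thu reg 3 h 31 min / OT 0 h 0 min; Fri reg 8 h 58 min / OT 0 h 0 min; Sat reg 10 h 0 min / OT 0 h 25 min; Sun reg 7 h 26 min / OT 0 h 0 min.
Totals: regular 38 h 24 min, overtime 0 h 25 min.

Regular 38.40 hours, overtime 0.42 hours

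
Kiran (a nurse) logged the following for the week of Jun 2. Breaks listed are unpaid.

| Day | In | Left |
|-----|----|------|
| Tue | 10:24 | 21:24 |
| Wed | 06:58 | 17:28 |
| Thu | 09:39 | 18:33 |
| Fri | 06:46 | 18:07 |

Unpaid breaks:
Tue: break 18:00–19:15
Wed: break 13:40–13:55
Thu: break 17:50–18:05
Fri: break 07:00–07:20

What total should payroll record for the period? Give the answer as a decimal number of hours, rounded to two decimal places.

39.67 hours

Tue: 10:24–21:24 = 11 h 0 min; less 75 min break → 9 h 45 min
Wed: 06:58–17:28 = 10 h 30 min; less 15 min break → 10 h 15 min
Thu: 09:39–18:33 = 8 h 54 min; less 15 min break → 8 h 39 min
Fri: 06:46–18:07 = 11 h 21 min; less 20 min break → 11 h 1 min
Total: 9 h 45 min + 10 h 15 min + 8 h 39 min + 11 h 1 min = 39 h 40 min.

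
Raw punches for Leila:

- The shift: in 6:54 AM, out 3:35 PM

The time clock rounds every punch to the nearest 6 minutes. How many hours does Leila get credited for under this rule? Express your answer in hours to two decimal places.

8.70 hours

The shift: in 6:54 AM→6:54 AM, out 3:35 PM→3:36 PM; 8 h 42 min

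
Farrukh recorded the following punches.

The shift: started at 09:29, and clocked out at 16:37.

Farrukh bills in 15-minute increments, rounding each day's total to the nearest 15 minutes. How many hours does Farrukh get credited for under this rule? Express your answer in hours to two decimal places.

7.25 hours

The shift: 09:29–16:37 = 7 h 8 min → rounds to 7 h 15 min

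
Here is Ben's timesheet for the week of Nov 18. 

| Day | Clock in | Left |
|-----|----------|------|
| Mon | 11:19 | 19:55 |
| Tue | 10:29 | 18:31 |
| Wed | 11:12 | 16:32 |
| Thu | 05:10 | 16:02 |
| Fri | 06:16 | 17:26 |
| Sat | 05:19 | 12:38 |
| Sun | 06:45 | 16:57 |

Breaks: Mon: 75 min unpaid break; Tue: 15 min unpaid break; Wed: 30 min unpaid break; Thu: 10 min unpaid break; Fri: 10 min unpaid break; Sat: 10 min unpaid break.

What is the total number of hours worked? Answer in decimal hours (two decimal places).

59.02 hours

Mon: 11:19–19:55 = 8 h 36 min; less 75 min break → 7 h 21 min
Tue: 10:29–18:31 = 8 h 2 min; less 15 min break → 7 h 47 min
Wed: 11:12–16:32 = 5 h 20 min; less 30 min break → 4 h 50 min
Thu: 05:10–16:02 = 10 h 52 min; less 10 min break → 10 h 42 min
Fri: 06:16–17:26 = 11 h 10 min; less 10 min break → 11 h 0 min
Sat: 05:19–12:38 = 7 h 19 min; less 10 min break → 7 h 9 min
Sun: 06:45–16:57 = 10 h 12 min
Total: 7 h 21 min + 7 h 47 min + 4 h 50 min + 10 h 42 min + 11 h 0 min + 7 h 9 min + 10 h 12 min = 59 h 1 min.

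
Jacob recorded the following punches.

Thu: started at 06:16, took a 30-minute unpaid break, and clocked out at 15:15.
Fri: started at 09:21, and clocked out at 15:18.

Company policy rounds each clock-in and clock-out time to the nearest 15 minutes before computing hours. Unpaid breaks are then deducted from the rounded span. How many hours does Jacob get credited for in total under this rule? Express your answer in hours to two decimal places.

Thu: in 06:16→06:15, out 15:15→15:15; 9 h 0 min − 30 min = 8 h 30 min
Fri: in 09:21→09:15, out 15:18→15:15; 6 h 0 min
Total credited: 14 h 30 min.

14.50 hours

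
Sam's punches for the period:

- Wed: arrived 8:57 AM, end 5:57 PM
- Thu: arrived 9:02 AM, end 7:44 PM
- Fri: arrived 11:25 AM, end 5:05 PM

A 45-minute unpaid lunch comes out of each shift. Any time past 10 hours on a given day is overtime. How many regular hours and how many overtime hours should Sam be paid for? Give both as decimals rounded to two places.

Regular 23.12 hours, overtime 0.00 hours

Wed: 8:57 AM–5:57 PM = 9 h 0 min; less 45 min break → 8 h 15 min
Thu: 9:02 AM–7:44 PM = 10 h 42 min; less 45 min break → 9 h 57 min
Fri: 11:25 AM–5:05 PM = 5 h 40 min; less 45 min break → 4 h 55 min
Wed reg 8 h 15 min / OT 0 h 0 min; Thu reg 9 h 57 min / OT 0 h 0 min; Fri reg 4 h 55 min / OT 0 h 0 min.
Totals: regular 23 h 7 min, overtime 0 h 0 min.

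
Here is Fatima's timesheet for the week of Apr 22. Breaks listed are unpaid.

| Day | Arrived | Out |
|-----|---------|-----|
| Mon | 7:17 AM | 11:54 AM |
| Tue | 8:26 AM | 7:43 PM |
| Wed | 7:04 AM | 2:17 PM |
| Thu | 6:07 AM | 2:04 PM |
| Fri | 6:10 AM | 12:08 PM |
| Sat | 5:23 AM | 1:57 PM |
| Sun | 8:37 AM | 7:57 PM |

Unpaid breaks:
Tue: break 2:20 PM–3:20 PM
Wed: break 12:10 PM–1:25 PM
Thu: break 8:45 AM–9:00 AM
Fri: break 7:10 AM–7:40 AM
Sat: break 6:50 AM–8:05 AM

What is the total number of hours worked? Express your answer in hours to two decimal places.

Mon: 7:17 AM–11:54 AM = 4 h 37 min
Tue: 8:26 AM–7:43 PM = 11 h 17 min; less 60 min break → 10 h 17 min
Wed: 7:04 AM–2:17 PM = 7 h 13 min; less 75 min break → 5 h 58 min
Thu: 6:07 AM–2:04 PM = 7 h 57 min; less 15 min break → 7 h 42 min
Fri: 6:10 AM–12:08 PM = 5 h 58 min; less 30 min break → 5 h 28 min
Sat: 5:23 AM–1:57 PM = 8 h 34 min; less 75 min break → 7 h 19 min
Sun: 8:37 AM–7:57 PM = 11 h 20 min
Total: 4 h 37 min + 10 h 17 min + 5 h 58 min + 7 h 42 min + 5 h 28 min + 7 h 19 min + 11 h 20 min = 52 h 41 min.

52.68 hours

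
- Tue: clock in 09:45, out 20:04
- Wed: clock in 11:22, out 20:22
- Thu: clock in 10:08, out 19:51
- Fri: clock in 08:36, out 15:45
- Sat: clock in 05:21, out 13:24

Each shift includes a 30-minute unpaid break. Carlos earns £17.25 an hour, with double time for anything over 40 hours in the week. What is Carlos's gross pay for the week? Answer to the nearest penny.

£749.80

Tue: 09:45–20:04 = 10 h 19 min; less 30 min break → 9 h 49 min
Wed: 11:22–20:22 = 9 h 0 min; less 30 min break → 8 h 30 min
Thu: 10:08–19:51 = 9 h 43 min; less 30 min break → 9 h 13 min
Fri: 08:36–15:45 = 7 h 9 min; less 30 min break → 6 h 39 min
Sat: 05:21–13:24 = 8 h 3 min; less 30 min break → 7 h 33 min
Total worked: 41 h 44 min = 2504 min.
Regular 40 h 0 min = 2400 min at £17.25/h; overtime 1 h 44 min = 104 min at £34.50/h.
Pay = (2400 × £17.25 + 104 × £34.50) ÷ 60 = £749.80.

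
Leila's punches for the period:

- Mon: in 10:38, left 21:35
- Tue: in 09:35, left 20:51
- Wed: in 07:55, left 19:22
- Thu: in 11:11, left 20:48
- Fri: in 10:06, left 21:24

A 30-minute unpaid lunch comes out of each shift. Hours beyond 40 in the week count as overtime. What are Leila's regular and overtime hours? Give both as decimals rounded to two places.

Mon: 10:38–21:35 = 10 h 57 min; less 30 min break → 10 h 27 min
Tue: 09:35–20:51 = 11 h 16 min; less 30 min break → 10 h 46 min
Wed: 07:55–19:22 = 11 h 27 min; less 30 min break → 10 h 57 min
Thu: 11:11–20:48 = 9 h 37 min; less 30 min break → 9 h 7 min
Fri: 10:06–21:24 = 11 h 18 min; less 30 min break → 10 h 48 min
Total worked: 52 h 5 min = 52.08 h.
Threshold 40 h → overtime 12 h 5 min, regular 40 h 0 min.

Regular 40.00 hours, overtime 12.08 hours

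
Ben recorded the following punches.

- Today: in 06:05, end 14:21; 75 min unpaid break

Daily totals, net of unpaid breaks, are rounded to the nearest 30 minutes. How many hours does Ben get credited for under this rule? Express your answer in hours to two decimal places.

Today: 06:05–14:21 = 8 h 16 min − 75 min = 7 h 1 min → rounds to 7 h 0 min

7.00 hours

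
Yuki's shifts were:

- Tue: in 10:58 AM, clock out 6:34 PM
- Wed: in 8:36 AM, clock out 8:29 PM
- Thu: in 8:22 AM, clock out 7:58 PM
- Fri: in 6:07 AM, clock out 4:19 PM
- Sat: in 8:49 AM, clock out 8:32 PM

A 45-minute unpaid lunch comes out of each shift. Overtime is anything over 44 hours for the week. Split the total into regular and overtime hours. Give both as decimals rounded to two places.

Tue: 10:58 AM–6:34 PM = 7 h 36 min; less 45 min break → 6 h 51 min
Wed: 8:36 AM–8:29 PM = 11 h 53 min; less 45 min break → 11 h 8 min
Thu: 8:22 AM–7:58 PM = 11 h 36 min; less 45 min break → 10 h 51 min
Fri: 6:07 AM–4:19 PM = 10 h 12 min; less 45 min break → 9 h 27 min
Sat: 8:49 AM–8:32 PM = 11 h 43 min; less 45 min break → 10 h 58 min
Total worked: 49 h 15 min = 49.25 h.
Threshold 44 h → overtime 5 h 15 min, regular 44 h 0 min.

Regular 44.00 hours, overtime 5.25 hours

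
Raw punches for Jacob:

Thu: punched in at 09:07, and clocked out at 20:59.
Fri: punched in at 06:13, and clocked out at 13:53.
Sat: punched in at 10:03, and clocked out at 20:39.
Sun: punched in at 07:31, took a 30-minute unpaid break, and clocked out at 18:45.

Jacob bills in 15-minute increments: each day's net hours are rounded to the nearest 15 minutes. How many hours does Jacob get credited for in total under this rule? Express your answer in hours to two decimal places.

Thu: 09:07–20:59 = 11 h 52 min → rounds to 11 h 45 min
Fri: 06:13–13:53 = 7 h 40 min → rounds to 7 h 45 min
Sat: 10:03–20:39 = 10 h 36 min → rounds to 10 h 30 min
Sun: 07:31–18:45 = 11 h 14 min − 30 min = 10 h 44 min → rounds to 10 h 45 min
Total credited: 40 h 45 min.

40.75 hours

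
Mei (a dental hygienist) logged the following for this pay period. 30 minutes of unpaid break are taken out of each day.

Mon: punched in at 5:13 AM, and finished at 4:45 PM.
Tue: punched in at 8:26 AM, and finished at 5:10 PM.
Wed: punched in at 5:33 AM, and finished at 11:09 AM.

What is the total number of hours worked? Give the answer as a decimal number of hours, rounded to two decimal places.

24.37 hours

Mon: 5:13 AM–4:45 PM = 11 h 32 min; less 30 min break → 11 h 2 min
Tue: 8:26 AM–5:10 PM = 8 h 44 min; less 30 min break → 8 h 14 min
Wed: 5:33 AM–11:09 AM = 5 h 36 min; less 30 min break → 5 h 6 min
Total: 11 h 2 min + 8 h 14 min + 5 h 6 min = 24 h 22 min.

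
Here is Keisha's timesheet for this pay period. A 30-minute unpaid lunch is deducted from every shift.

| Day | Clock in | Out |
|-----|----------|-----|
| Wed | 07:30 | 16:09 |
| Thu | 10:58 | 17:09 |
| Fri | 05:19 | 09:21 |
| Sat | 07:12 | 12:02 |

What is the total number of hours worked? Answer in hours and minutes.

21 h 42 min

Wed: 07:30–16:09 = 8 h 39 min; less 30 min break → 8 h 9 min
Thu: 10:58–17:09 = 6 h 11 min; less 30 min break → 5 h 41 min
Fri: 05:19–09:21 = 4 h 2 min; less 30 min break → 3 h 32 min
Sat: 07:12–12:02 = 4 h 50 min; less 30 min break → 4 h 20 min
Total: 8 h 9 min + 5 h 41 min + 3 h 32 min + 4 h 20 min = 21 h 42 min.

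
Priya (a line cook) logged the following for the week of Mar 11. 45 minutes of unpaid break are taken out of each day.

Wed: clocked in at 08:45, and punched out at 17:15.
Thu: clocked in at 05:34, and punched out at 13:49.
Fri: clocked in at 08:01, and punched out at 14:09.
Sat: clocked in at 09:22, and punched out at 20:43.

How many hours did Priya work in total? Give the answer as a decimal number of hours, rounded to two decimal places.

31.23 hours

Wed: 08:45–17:15 = 8 h 30 min; less 45 min break → 7 h 45 min
Thu: 05:34–13:49 = 8 h 15 min; less 45 min break → 7 h 30 min
Fri: 08:01–14:09 = 6 h 8 min; less 45 min break → 5 h 23 min
Sat: 09:22–20:43 = 11 h 21 min; less 45 min break → 10 h 36 min
Total: 7 h 45 min + 7 h 30 min + 5 h 23 min + 10 h 36 min = 31 h 14 min.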